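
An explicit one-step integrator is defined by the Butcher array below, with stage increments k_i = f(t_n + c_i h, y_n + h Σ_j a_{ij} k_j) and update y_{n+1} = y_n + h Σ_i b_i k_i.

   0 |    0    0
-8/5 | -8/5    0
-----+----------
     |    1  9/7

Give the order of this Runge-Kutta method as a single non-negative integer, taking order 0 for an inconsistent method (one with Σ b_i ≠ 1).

0

b = (1, 9/7)
c = (0, -8/5)
Σ b_i: 1·1 + 9/7·1 = 16/7 ≠ 1 ⇒ order 0.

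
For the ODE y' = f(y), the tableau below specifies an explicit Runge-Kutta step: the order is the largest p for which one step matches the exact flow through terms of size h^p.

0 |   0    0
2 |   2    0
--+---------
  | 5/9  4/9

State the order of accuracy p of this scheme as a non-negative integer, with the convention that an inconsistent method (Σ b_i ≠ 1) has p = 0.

1

b = (5/9, 4/9)
c = (0, 2)
Σ b_i: 5/9·1 + 4/9·1 = 1 ✓
b·c: 4/9·2 = 8/9 ≠ 1/2 ⇒ order 1.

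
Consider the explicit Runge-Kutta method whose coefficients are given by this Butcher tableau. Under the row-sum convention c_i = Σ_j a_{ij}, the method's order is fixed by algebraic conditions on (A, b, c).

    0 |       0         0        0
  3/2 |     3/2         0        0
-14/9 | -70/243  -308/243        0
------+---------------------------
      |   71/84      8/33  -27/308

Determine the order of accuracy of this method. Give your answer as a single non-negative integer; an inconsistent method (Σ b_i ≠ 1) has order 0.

b = (71/84, 8/33, -27/308)
c = (0, 3/2, -14/9)
Ac = (0, 0, -154/81)
Σ b_i: 71/84·1 + 8/33·1 + (-27/308)·1 = 1 ✓
b·c: 8/33·3/2 + (-27/308)·(-14/9) = 1/2 ✓
b·c²: 8/33·9/4 + (-27/308)·196/81 = 1/3 ✓
b·Ac: (-27/308)·(-154/81) = 1/6 ✓; 3 stages ⇒ order 3.

3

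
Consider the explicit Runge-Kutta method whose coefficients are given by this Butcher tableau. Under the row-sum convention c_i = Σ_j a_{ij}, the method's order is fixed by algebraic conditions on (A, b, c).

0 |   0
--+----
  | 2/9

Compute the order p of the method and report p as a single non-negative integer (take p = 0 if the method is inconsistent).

b = (2/9)
c = (0)
Σ b_i: 2/9·1 = 2/9 ≠ 1 ⇒ order 0.

0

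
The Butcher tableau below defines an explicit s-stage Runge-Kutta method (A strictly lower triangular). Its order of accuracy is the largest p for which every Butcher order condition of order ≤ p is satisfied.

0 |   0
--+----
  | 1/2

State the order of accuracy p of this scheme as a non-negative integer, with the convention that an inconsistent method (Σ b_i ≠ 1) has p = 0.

0

b = (1/2)
c = (0)
Σ b_i: 1/2·1 = 1/2 ≠ 1 ⇒ order 0.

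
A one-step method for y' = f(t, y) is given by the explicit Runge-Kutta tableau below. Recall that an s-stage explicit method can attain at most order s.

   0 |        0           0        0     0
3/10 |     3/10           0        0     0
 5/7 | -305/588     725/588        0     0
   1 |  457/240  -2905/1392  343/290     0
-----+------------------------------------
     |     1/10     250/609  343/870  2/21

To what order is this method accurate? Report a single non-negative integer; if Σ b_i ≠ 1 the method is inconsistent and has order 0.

4

b = (1/10, 250/609, 343/870, 2/21)
c = (0, 3/10, 5/7, 1)
Ac = (0, 0, 145/392, 7/32)
Σ b_i: 1/10·1 + 250/609·1 + 343/870·1 + 2/21·1 = 1 ✓
b·c: 250/609·3/10 + 343/870·5/7 + 2/21·1 = 1/2 ✓
b·c²: 250/609·9/100 + 343/870·25/49 + 2/21·1 = 1/3 ✓
b·Ac: 343/870·145/392 + 2/21·7/32 = 1/6 ✓
b·c³: 250/609·27/1000 + 343/870·125/343 + 2/21·1 = 1/4 ✓
b·(c∘Ac): 343/870·725/2744 + 2/21·7/32 = 1/8 ✓
b·Ac²: 343/870·87/784 + 2/21·133/320 = 1/12 ✓
b·A²c: 2/21·7/16 = 1/24 ✓; 4 stages ⇒ order 4.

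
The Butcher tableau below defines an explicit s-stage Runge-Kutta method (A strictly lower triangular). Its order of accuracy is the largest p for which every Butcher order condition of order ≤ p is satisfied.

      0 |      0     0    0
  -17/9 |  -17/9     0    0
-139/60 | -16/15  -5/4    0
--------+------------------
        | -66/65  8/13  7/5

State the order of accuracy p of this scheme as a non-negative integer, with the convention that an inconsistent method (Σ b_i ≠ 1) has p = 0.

b = (-66/65, 8/13, 7/5)
c = (0, -17/9, -139/60)
Ac = (0, 0, 85/36)
Σ b_i: (-66/65)·1 + 8/13·1 + 7/5·1 = 1 ✓
b·c: 8/13·(-17/9) + 7/5·(-139/60) = -51547/11700 ≠ 1/2 ⇒ order 1.

1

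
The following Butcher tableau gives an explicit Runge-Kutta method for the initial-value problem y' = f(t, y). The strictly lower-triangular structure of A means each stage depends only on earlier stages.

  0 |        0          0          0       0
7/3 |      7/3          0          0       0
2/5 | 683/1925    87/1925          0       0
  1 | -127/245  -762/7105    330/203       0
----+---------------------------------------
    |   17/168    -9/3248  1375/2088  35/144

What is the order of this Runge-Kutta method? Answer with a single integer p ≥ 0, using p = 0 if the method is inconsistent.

b = (17/168, -9/3248, 1375/2088, 35/144)
c = (0, 7/3, 2/5, 1)
Ac = (0, 0, 29/275, 2/5)
Σ b_i: 17/168·1 + (-9/3248)·1 + 1375/2088·1 + 35/144·1 = 1 ✓
b·c: (-9/3248)·7/3 + 1375/2088·2/5 + 35/144·1 = 1/2 ✓
b·c²: (-9/3248)·49/9 + 1375/2088·4/25 + 35/144·1 = 1/3 ✓
b·Ac: 1375/2088·29/275 + 35/144·2/5 = 1/6 ✓
b·c³: (-9/3248)·343/27 + 1375/2088·8/125 + 35/144·1 = 1/4 ✓
b·(c∘Ac): 1375/2088·58/1375 + 35/144·2/5 = 1/8 ✓
b·Ac²: 1375/2088·203/825 + 35/144·(-34/105) = 1/12 ✓
b·A²c: 35/144·6/35 = 1/24 ✓; 4 stages ⇒ order 4.

4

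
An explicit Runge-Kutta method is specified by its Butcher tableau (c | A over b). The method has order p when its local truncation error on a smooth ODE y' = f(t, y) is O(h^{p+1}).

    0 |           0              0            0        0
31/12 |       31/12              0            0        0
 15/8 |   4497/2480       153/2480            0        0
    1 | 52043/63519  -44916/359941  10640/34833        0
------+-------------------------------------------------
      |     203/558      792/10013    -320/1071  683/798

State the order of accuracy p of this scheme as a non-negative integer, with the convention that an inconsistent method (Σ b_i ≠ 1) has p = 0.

4

b = (203/558, 792/10013, -320/1071, 683/798)
c = (0, 31/12, 15/8, 1)
Ac = (0, 0, 51/320, 171/683)
Σ b_i: 203/558·1 + 792/10013·1 + (-320/1071)·1 + 683/798·1 = 1 ✓
b·c: 792/10013·31/12 + (-320/1071)·15/8 + 683/798·1 = 1/2 ✓
b·c²: 792/10013·961/144 + (-320/1071)·225/64 + 683/798·1 = 1/3 ✓
b·Ac: (-320/1071)·51/320 + 683/798·171/683 = 1/6 ✓
b·c³: 792/10013·29791/1728 + (-320/1071)·3375/512 + 683/798·1 = 1/4 ✓
b·(c∘Ac): (-320/1071)·153/512 + 683/798·171/683 = 1/8 ✓
b·Ac²: (-320/1071)·527/1280 + 683/798·494/2049 = 1/12 ✓
b·A²c: 683/798·133/2732 = 1/24 ✓; 4 stages ⇒ order 4.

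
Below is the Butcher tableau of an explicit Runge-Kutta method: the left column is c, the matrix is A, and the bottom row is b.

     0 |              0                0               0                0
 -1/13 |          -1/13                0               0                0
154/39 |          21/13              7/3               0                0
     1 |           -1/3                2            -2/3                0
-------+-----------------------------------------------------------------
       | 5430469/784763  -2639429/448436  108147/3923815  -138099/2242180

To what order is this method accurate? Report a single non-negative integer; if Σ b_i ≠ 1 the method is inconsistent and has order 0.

b = (5430469/784763, -2639429/448436, 108147/3923815, -138099/2242180)
c = (0, -1/13, 154/39, 1)
Ac = (0, 0, -7/39, -326/117)
Σ b_i: 5430469/784763·1 + (-2639429/448436)·1 + 108147/3923815·1 + (-138099/2242180)·1 = 1 ✓
b·c: (-2639429/448436)·(-1/13) + 108147/3923815·154/39 + (-138099/2242180)·1 = 1/2 ✓
b·c²: (-2639429/448436)·1/169 + 108147/3923815·23716/1521 + (-138099/2242180)·1 = 1/3 ✓
b·Ac: 108147/3923815·(-7/39) + (-138099/2242180)·(-326/117) = 1/6 ✓
b·c³: (-2639429/448436)·(-1/2197) + 108147/3923815·3652264/59319 + (-138099/2242180)·1 = 558636109/341035578 ≠ 1/4 ⇒ order 3.
b·(c∘Ac): 108147/3923815·(-1078/1521) + (-138099/2242180)·(-326/117) = 1329859/8744502 ≠ 1/8
b·Ac²: 108147/3923815·7/507 + (-138099/2242180)·(-47378/4563) = 83932663/131167530 ≠ 1/12
b·A²c: (-138099/2242180)·14/117 = -24787/3363270 ≠ 1/24

3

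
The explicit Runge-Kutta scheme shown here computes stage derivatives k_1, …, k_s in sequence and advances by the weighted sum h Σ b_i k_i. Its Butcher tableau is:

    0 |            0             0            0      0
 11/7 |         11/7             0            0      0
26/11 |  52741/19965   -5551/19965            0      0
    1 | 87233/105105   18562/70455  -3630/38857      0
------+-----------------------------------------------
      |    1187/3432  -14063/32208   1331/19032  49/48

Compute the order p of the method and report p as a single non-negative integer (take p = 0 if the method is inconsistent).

4

b = (1187/3432, -14063/32208, 1331/19032, 49/48)
c = (0, 11/7, 26/11, 1)
Ac = (0, 0, -793/1815, 142/735)
Σ b_i: 1187/3432·1 + (-14063/32208)·1 + 1331/19032·1 + 49/48·1 = 1 ✓
b·c: (-14063/32208)·11/7 + 1331/19032·26/11 + 49/48·1 = 1/2 ✓
b·c²: (-14063/32208)·121/49 + 1331/19032·676/121 + 49/48·1 = 1/3 ✓
b·Ac: 1331/19032·(-793/1815) + 49/48·142/735 = 1/6 ✓
b·c³: (-14063/32208)·1331/343 + 1331/19032·17576/1331 + 49/48·1 = 1/4 ✓
b·(c∘Ac): 1331/19032·(-20618/19965) + 49/48·142/735 = 1/8 ✓
b·Ac²: 1331/19032·(-793/1155) + 49/48·662/5145 = 1/12 ✓
b·A²c: 49/48·2/49 = 1/24 ✓; 4 stages ⇒ order 4.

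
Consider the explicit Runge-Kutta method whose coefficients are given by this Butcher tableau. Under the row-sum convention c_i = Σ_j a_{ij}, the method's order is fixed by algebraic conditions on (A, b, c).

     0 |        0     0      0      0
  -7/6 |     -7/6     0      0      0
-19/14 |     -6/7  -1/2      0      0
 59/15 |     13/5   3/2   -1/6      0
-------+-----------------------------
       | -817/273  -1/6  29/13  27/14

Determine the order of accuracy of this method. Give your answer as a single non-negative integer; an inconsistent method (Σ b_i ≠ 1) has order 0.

b = (-817/273, -1/6, 29/13, 27/14)
c = (0, -7/6, -19/14, 59/15)
Ac = (0, 0, 7/12, -32/21)
Σ b_i: (-817/273)·1 + (-1/6)·1 + 29/13·1 + 27/14·1 = 1 ✓
b·c: (-1/6)·(-7/6) + 29/13·(-19/14) + 27/14·59/15 = 77849/16380 ≠ 1/2 ⇒ order 1.

1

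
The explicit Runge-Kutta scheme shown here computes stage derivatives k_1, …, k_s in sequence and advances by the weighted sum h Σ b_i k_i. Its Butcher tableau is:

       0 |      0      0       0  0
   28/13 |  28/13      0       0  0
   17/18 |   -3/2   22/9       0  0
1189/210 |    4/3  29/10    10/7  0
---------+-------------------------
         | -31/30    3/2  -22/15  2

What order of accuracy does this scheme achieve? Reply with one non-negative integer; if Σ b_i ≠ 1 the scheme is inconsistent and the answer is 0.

1

b = (-31/30, 3/2, -22/15, 2)
c = (0, 28/13, 17/18, 1189/210)
Ac = (0, 0, 616/117, 31103/4095)
Σ b_i: (-31/30)·1 + 3/2·1 + (-22/15)·1 + 2·1 = 1 ✓
b·c: 3/2·28/13 + (-22/15)·17/18 + 2·1189/210 = 161786/12285 ≠ 1/2 ⇒ order 1.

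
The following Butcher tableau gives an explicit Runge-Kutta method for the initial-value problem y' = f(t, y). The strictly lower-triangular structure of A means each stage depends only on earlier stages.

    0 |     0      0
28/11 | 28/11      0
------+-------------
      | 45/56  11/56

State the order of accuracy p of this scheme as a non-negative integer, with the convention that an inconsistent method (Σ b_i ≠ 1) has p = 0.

b = (45/56, 11/56)
c = (0, 28/11)
Σ b_i: 45/56·1 + 11/56·1 = 1 ✓
b·c: 11/56·28/11 = 1/2 ✓; 2 stages ⇒ order 2.

2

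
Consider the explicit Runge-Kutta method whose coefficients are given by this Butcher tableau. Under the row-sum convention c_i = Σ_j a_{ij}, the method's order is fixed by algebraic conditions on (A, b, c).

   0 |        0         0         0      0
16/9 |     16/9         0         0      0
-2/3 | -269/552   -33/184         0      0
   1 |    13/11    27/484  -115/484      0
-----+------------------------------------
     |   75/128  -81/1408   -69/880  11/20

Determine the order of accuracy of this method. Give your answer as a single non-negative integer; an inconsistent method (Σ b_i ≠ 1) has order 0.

b = (75/128, -81/1408, -69/880, 11/20)
c = (0, 16/9, -2/3, 1)
Ac = (0, 0, -22/69, 17/66)
Σ b_i: 75/128·1 + (-81/1408)·1 + (-69/880)·1 + 11/20·1 = 1 ✓
b·c: (-81/1408)·16/9 + (-69/880)·(-2/3) + 11/20·1 = 1/2 ✓
b·c²: (-81/1408)·256/81 + (-69/880)·4/9 + 11/20·1 = 1/3 ✓
b·Ac: (-69/880)·(-22/69) + 11/20·17/66 = 1/6 ✓
b·c³: (-81/1408)·4096/729 + (-69/880)·(-8/27) + 11/20·1 = 1/4 ✓
b·(c∘Ac): (-69/880)·44/207 + 11/20·17/66 = 1/8 ✓
b·Ac²: (-69/880)·(-352/621) + 11/20·7/99 = 1/12 ✓
b·A²c: 11/20·5/66 = 1/24 ✓; 4 stages ⇒ order 4.

4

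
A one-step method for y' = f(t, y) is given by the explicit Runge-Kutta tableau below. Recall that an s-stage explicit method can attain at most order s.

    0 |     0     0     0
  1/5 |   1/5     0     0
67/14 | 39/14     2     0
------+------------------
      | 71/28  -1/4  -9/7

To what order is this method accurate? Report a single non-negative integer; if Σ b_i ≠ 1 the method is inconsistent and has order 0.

b = (71/28, -1/4, -9/7)
c = (0, 1/5, 67/14)
Ac = (0, 0, 2/5)
Σ b_i: 71/28·1 + (-1/4)·1 + (-9/7)·1 = 1 ✓
b·c: (-1/4)·1/5 + (-9/7)·67/14 = -6079/980 ≠ 1/2 ⇒ order 1.

1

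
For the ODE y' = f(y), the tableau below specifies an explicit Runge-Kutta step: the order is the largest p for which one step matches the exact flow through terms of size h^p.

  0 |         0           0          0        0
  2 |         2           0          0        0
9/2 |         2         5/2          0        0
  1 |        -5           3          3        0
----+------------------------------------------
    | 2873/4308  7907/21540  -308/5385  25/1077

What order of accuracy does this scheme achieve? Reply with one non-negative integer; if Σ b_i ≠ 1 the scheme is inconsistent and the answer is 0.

b = (2873/4308, 7907/21540, -308/5385, 25/1077)
c = (0, 2, 9/2, 1)
Ac = (0, 0, 5, 39/2)
Σ b_i: 2873/4308·1 + 7907/21540·1 + (-308/5385)·1 + 25/1077·1 = 1 ✓
b·c: 7907/21540·2 + (-308/5385)·9/2 + 25/1077·1 = 1/2 ✓
b·c²: 7907/21540·4 + (-308/5385)·81/4 + 25/1077·1 = 1/3 ✓
b·Ac: (-308/5385)·5 + 25/1077·39/2 = 1/6 ✓
b·c³: 7907/21540·8 + (-308/5385)·729/8 + 25/1077·1 = -1617/718 ≠ 1/4 ⇒ order 3.
b·(c∘Ac): (-308/5385)·45/2 + 25/1077·39/2 = -599/718 ≠ 1/8
b·Ac²: (-308/5385)·10 + 25/1077·291/4 = 4811/4308 ≠ 1/12
b·A²c: 25/1077·15 = 125/359 ≠ 1/24

3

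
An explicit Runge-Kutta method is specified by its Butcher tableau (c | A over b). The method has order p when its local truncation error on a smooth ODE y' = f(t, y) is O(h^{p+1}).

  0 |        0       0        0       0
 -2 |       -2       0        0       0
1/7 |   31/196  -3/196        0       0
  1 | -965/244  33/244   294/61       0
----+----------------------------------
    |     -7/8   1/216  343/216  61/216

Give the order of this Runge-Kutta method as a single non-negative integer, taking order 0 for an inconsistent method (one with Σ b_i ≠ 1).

b = (-7/8, 1/216, 343/216, 61/216)
c = (0, -2, 1/7, 1)
Ac = (0, 0, 3/98, 51/122)
Σ b_i: (-7/8)·1 + 1/216·1 + 343/216·1 + 61/216·1 = 1 ✓
b·c: 1/216·(-2) + 343/216·1/7 + 61/216·1 = 1/2 ✓
b·c²: 1/216·4 + 343/216·1/49 + 61/216·1 = 1/3 ✓
b·Ac: 343/216·3/98 + 61/216·51/122 = 1/6 ✓
b·c³: 1/216·(-8) + 343/216·1/343 + 61/216·1 = 1/4 ✓
b·(c∘Ac): 343/216·3/686 + 61/216·51/122 = 1/8 ✓
b·Ac²: 343/216·(-3/49) + 61/216·39/61 = 1/12 ✓
b·A²c: 61/216·9/61 = 1/24 ✓; 4 stages ⇒ order 4.

4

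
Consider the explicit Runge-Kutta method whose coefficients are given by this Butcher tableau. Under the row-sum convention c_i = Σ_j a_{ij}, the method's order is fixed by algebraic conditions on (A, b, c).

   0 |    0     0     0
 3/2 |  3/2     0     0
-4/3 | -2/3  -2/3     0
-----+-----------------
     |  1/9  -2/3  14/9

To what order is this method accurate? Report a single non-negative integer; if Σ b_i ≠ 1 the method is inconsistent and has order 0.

b = (1/9, -2/3, 14/9)
c = (0, 3/2, -4/3)
Ac = (0, 0, -1)
Σ b_i: 1/9·1 + (-2/3)·1 + 14/9·1 = 1 ✓
b·c: (-2/3)·3/2 + 14/9·(-4/3) = -83/27 ≠ 1/2 ⇒ order 1.

1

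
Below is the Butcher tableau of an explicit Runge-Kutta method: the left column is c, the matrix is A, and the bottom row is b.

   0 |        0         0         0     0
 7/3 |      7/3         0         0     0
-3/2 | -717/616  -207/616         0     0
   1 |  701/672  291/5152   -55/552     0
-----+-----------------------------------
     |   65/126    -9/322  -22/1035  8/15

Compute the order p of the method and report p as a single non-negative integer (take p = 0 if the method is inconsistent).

b = (65/126, -9/322, -22/1035, 8/15)
c = (0, 7/3, -3/2, 1)
Ac = (0, 0, -69/88, 9/32)
Σ b_i: 65/126·1 + (-9/322)·1 + (-22/1035)·1 + 8/15·1 = 1 ✓
b·c: (-9/322)·7/3 + (-22/1035)·(-3/2) + 8/15·1 = 1/2 ✓
b·c²: (-9/322)·49/9 + (-22/1035)·9/4 + 8/15·1 = 1/3 ✓
b·Ac: (-22/1035)·(-69/88) + 8/15·9/32 = 1/6 ✓
b·c³: (-9/322)·343/27 + (-22/1035)·(-27/8) + 8/15·1 = 1/4 ✓
b·(c∘Ac): (-22/1035)·207/176 + 8/15·9/32 = 1/8 ✓
b·Ac²: (-22/1035)·(-161/88) + 8/15·1/12 = 1/12 ✓
b·A²c: 8/15·5/64 = 1/24 ✓; 4 stages ⇒ order 4.

4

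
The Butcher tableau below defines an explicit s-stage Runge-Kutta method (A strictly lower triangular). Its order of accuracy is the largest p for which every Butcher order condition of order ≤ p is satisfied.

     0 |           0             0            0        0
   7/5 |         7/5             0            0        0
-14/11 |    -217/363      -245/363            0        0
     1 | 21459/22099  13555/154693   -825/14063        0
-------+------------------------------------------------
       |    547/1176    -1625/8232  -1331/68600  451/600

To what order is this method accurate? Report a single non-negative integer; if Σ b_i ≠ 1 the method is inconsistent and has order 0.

b = (547/1176, -1625/8232, -1331/68600, 451/600)
c = (0, 7/5, -14/11, 1)
Ac = (0, 0, -343/363, 89/451)
Σ b_i: 547/1176·1 + (-1625/8232)·1 + (-1331/68600)·1 + 451/600·1 = 1 ✓
b·c: (-1625/8232)·7/5 + (-1331/68600)·(-14/11) + 451/600·1 = 1/2 ✓
b·c²: (-1625/8232)·49/25 + (-1331/68600)·196/121 + 451/600·1 = 1/3 ✓
b·Ac: (-1331/68600)·(-343/363) + 451/600·89/451 = 1/6 ✓
b·c³: (-1625/8232)·343/125 + (-1331/68600)·(-2744/1331) + 451/600·1 = 1/4 ✓
b·(c∘Ac): (-1331/68600)·4802/3993 + 451/600·89/451 = 1/8 ✓
b·Ac²: (-1331/68600)·(-2401/1815) + 451/600·173/2255 = 1/12 ✓
b·A²c: 451/600·25/451 = 1/24 ✓; 4 stages ⇒ order 4.

4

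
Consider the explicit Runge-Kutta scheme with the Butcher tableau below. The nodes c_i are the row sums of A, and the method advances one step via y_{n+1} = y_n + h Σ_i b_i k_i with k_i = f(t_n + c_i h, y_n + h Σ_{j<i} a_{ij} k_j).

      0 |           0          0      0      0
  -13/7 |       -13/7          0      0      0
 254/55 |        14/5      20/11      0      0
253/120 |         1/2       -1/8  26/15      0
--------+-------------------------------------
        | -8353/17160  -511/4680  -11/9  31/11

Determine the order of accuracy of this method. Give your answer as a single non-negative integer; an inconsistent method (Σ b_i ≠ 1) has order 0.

2

b = (-8353/17160, -511/4680, -11/9, 31/11)
c = (0, -13/7, 254/55, 253/120)
Ac = (0, 0, -260/77, 380549/46200)
Σ b_i: (-8353/17160)·1 + (-511/4680)·1 + (-11/9)·1 + 31/11·1 = 1 ✓
b·c: (-511/4680)·(-13/7) + (-11/9)·254/55 + 31/11·253/120 = 1/2 ✓
b·c²: (-511/4680)·169/49 + (-11/9)·64516/3025 + 31/11·64009/14400 = -617231/44352 ≠ 1/3 ⇒ order 2.
b·Ac: (-11/9)·(-260/77) + 31/11·380549/46200 = 41683057/1524600 ≠ 1/6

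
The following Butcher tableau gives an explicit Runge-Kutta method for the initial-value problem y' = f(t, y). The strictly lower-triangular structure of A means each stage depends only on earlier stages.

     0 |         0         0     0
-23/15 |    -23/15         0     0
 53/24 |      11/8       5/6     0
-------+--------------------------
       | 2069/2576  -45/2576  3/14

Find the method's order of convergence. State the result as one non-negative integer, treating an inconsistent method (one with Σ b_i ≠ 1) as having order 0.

b = (2069/2576, -45/2576, 3/14)
c = (0, -23/15, 53/24)
Ac = (0, 0, -23/18)
Σ b_i: 2069/2576·1 + (-45/2576)·1 + 3/14·1 = 1 ✓
b·c: (-45/2576)·(-23/15) + 3/14·53/24 = 1/2 ✓
b·c²: (-45/2576)·529/225 + 3/14·2809/576 = 13493/13440 ≠ 1/3 ⇒ order 2.
b·Ac: 3/14·(-23/18) = -23/84 ≠ 1/6

2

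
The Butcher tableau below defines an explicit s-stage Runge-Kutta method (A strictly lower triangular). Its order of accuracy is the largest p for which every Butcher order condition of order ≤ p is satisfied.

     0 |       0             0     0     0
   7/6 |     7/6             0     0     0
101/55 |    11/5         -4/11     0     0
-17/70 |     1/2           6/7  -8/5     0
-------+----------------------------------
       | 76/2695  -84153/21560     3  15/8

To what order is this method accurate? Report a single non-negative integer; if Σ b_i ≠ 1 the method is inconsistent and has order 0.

b = (76/2695, -84153/21560, 3, 15/8)
c = (0, 7/6, 101/55, -17/70)
Ac = (0, 0, -14/33, -533/275)
Σ b_i: 76/2695·1 + (-84153/21560)·1 + 3·1 + 15/8·1 = 1 ✓
b·c: (-84153/21560)·7/6 + 3·101/55 + 15/8·(-17/70) = 1/2 ✓
b·c²: (-84153/21560)·49/36 + 3·10201/3025 + 15/8·289/4900 = 2185396/444675 ≠ 1/3 ⇒ order 2.
b·Ac: 3·(-14/33) + 15/8·(-533/275) = -2159/440 ≠ 1/6

2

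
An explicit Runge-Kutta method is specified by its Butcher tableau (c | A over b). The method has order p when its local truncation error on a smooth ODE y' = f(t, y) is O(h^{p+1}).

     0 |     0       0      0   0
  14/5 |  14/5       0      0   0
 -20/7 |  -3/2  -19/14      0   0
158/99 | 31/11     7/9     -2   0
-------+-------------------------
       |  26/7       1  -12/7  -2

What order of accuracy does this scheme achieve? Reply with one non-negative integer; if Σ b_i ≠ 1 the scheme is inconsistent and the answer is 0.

1

b = (26/7, 1, -12/7, -2)
c = (0, 14/5, -20/7, 158/99)
Ac = (0, 0, -19/5, 2486/315)
Σ b_i: 26/7·1 + 1·1 + (-12/7)·1 + (-2)·1 = 1 ✓
b·c: 1·14/5 + (-12/7)·(-20/7) + (-2)·158/99 = 109294/24255 ≠ 1/2 ⇒ order 1.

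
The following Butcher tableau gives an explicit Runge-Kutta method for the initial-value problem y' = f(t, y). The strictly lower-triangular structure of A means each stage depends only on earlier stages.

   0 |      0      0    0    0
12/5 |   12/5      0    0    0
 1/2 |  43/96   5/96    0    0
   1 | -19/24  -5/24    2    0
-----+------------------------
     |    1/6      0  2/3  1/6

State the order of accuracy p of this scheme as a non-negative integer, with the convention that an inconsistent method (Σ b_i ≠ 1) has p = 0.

4

b = (1/6, 0, 2/3, 1/6)
c = (0, 12/5, 1/2, 1)
Ac = (0, 0, 1/8, 1/2)
Σ b_i: 1/6·1 + 2/3·1 + 1/6·1 = 1 ✓
b·c: 2/3·1/2 + 1/6·1 = 1/2 ✓
b·c²: 2/3·1/4 + 1/6·1 = 1/3 ✓
b·Ac: 2/3·1/8 + 1/6·1/2 = 1/6 ✓
b·c³: 2/3·1/8 + 1/6·1 = 1/4 ✓
b·(c∘Ac): 2/3·1/16 + 1/6·1/2 = 1/8 ✓
b·Ac²: 2/3·3/10 + 1/6·(-7/10) = 1/12 ✓
b·A²c: 1/6·1/4 = 1/24 ✓; 4 stages ⇒ order 4.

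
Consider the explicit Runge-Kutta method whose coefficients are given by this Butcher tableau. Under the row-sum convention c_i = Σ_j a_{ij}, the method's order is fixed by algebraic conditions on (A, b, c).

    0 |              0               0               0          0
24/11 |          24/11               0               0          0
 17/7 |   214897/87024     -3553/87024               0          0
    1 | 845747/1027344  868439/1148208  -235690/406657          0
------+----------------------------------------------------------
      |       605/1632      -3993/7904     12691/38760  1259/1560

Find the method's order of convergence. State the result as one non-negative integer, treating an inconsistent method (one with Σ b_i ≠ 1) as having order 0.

b = (605/1632, -3993/7904, 12691/38760, 1259/1560)
c = (0, 24/11, 17/7, 1)
Ac = (0, 0, -323/3626, 611/2518)
Σ b_i: 605/1632·1 + (-3993/7904)·1 + 12691/38760·1 + 1259/1560·1 = 1 ✓
b·c: (-3993/7904)·24/11 + 12691/38760·17/7 + 1259/1560·1 = 1/2 ✓
b·c²: (-3993/7904)·576/121 + 12691/38760·289/49 + 1259/1560·1 = 1/3 ✓
b·Ac: 12691/38760·(-323/3626) + 1259/1560·611/2518 = 1/6 ✓
b·c³: (-3993/7904)·13824/1331 + 12691/38760·4913/343 + 1259/1560·1 = 1/4 ✓
b·(c∘Ac): 12691/38760·(-5491/25382) + 1259/1560·611/2518 = 1/8 ✓
b·Ac²: 12691/38760·(-3876/19943) + 1259/1560·2522/13849 = 1/12 ✓
b·A²c: 1259/1560·65/1259 = 1/24 ✓; 4 stages ⇒ order 4.

4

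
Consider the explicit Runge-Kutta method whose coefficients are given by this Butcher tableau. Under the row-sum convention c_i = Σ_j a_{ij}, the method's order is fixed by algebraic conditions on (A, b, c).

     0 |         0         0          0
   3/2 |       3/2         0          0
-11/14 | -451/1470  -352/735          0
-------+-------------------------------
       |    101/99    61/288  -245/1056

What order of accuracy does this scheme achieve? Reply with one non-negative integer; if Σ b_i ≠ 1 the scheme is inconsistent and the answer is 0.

b = (101/99, 61/288, -245/1056)
c = (0, 3/2, -11/14)
Ac = (0, 0, -176/245)
Σ b_i: 101/99·1 + 61/288·1 + (-245/1056)·1 = 1 ✓
b·c: 61/288·3/2 + (-245/1056)·(-11/14) = 1/2 ✓
b·c²: 61/288·9/4 + (-245/1056)·121/196 = 1/3 ✓
b·Ac: (-245/1056)·(-176/245) = 1/6 ✓; 3 stages ⇒ order 3.

3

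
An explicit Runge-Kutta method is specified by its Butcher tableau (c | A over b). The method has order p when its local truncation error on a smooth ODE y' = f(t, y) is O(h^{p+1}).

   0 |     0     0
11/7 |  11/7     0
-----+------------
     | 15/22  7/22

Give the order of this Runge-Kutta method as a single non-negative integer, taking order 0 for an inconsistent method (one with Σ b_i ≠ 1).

b = (15/22, 7/22)
c = (0, 11/7)
Σ b_i: 15/22·1 + 7/22·1 = 1 ✓
b·c: 7/22·11/7 = 1/2 ✓; 2 stages ⇒ order 2.

2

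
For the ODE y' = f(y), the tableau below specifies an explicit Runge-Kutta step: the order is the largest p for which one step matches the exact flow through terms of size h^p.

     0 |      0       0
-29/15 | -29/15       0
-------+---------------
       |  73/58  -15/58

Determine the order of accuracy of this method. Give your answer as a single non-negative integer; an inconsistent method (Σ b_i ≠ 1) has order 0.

2

b = (73/58, -15/58)
c = (0, -29/15)
Σ b_i: 73/58·1 + (-15/58)·1 = 1 ✓
b·c: (-15/58)·(-29/15) = 1/2 ✓; 2 stages ⇒ order 2.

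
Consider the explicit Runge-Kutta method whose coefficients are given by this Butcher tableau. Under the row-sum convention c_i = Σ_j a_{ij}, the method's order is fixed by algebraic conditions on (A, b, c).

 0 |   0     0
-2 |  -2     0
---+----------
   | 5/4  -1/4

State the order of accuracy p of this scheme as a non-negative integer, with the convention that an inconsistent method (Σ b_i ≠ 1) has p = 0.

b = (5/4, -1/4)
c = (0, -2)
Σ b_i: 5/4·1 + (-1/4)·1 = 1 ✓
b·c: (-1/4)·(-2) = 1/2 ✓; 2 stages ⇒ order 2.

2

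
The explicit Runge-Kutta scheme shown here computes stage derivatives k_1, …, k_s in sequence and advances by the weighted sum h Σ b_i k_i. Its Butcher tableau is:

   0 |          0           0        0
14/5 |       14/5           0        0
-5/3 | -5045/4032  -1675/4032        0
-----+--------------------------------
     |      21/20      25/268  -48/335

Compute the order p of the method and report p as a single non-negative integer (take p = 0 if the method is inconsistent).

3

b = (21/20, 25/268, -48/335)
c = (0, 14/5, -5/3)
Ac = (0, 0, -335/288)
Σ b_i: 21/20·1 + 25/268·1 + (-48/335)·1 = 1 ✓
b·c: 25/268·14/5 + (-48/335)·(-5/3) = 1/2 ✓
b·c²: 25/268·196/25 + (-48/335)·25/9 = 1/3 ✓
b·Ac: (-48/335)·(-335/288) = 1/6 ✓; 3 stages ⇒ order 3.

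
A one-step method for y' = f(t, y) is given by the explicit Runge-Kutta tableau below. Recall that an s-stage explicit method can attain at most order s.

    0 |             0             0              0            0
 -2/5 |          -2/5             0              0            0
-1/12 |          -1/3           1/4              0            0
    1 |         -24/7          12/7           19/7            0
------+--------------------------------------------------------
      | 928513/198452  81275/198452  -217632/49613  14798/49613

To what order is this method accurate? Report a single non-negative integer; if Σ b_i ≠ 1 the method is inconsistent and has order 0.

3

b = (928513/198452, 81275/198452, -217632/49613, 14798/49613)
c = (0, -2/5, -1/12, 1)
Ac = (0, 0, -1/10, -383/420)
Σ b_i: 928513/198452·1 + 81275/198452·1 + (-217632/49613)·1 + 14798/49613·1 = 1 ✓
b·c: 81275/198452·(-2/5) + (-217632/49613)·(-1/12) + 14798/49613·1 = 1/2 ✓
b·c²: 81275/198452·4/25 + (-217632/49613)·1/144 + 14798/49613·1 = 1/3 ✓
b·Ac: (-217632/49613)·(-1/10) + 14798/49613·(-383/420) = 1/6 ✓
b·c³: 81275/198452·(-8/125) + (-217632/49613)·(-1/1728) + 14798/49613·1 = 1226119/4465170 ≠ 1/4 ⇒ order 3.
b·(c∘Ac): (-217632/49613)·1/120 + 14798/49613·(-383/420) = -459239/1488390 ≠ 1/8
b·Ac²: (-217632/49613)·1/25 + 14798/49613·7387/25200 = -1572289/17860680 ≠ 1/12
b·A²c: 14798/49613·(-19/70) = -20083/248065 ≠ 1/24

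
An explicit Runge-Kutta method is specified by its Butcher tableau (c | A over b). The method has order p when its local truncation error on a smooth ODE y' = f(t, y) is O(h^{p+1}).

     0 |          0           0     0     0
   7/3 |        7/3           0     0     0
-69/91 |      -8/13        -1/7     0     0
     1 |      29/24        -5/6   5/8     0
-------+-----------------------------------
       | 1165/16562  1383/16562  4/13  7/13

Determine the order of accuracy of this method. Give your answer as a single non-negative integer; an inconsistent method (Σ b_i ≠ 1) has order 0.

2

b = (1165/16562, 1383/16562, 4/13, 7/13)
c = (0, 7/3, -69/91, 1)
Ac = (0, 0, -1/3, -15845/6552)
Σ b_i: 1165/16562·1 + 1383/16562·1 + 4/13·1 + 7/13·1 = 1 ✓
b·c: 1383/16562·7/3 + 4/13·(-69/91) + 7/13·1 = 1/2 ✓
b·c²: 1383/16562·49/9 + 4/13·4761/8281 + 7/13·1 = 755723/645918 ≠ 1/3 ⇒ order 2.
b·Ac: 4/13·(-1/3) + 7/13·(-15845/6552) = -17093/12168 ≠ 1/6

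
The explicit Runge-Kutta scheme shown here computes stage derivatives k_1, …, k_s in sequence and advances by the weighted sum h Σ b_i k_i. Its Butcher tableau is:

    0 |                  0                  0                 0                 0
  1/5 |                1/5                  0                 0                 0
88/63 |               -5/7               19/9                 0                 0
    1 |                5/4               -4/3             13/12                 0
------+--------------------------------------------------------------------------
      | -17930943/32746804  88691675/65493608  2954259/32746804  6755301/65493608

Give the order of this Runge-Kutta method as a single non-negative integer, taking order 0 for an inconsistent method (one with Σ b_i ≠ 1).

3

b = (-17930943/32746804, 88691675/65493608, 2954259/32746804, 6755301/65493608)
c = (0, 1/5, 88/63, 1)
Ac = (0, 0, 19/45, 1178/945)
Σ b_i: (-17930943/32746804)·1 + 88691675/65493608·1 + 2954259/32746804·1 + 6755301/65493608·1 = 1 ✓
b·c: 88691675/65493608·1/5 + 2954259/32746804·88/63 + 6755301/65493608·1 = 1/2 ✓
b·c²: 88691675/65493608·1/25 + 2954259/32746804·7744/3969 + 6755301/65493608·1 = 1/3 ✓
b·Ac: 2954259/32746804·19/45 + 6755301/65493608·1178/945 = 1/6 ✓
b·c³: 88691675/65493608·1/125 + 2954259/32746804·681472/250047 + 6755301/65493608·1 = 795412081/2210409270 ≠ 1/4 ⇒ order 3.
b·(c∘Ac): 2954259/32746804·1672/2835 + 6755301/65493608·1178/945 = 939913/5170548 ≠ 1/8
b·Ac²: 2954259/32746804·19/225 + 6755301/65493608·613324/297675 = 6812239123/30945729780 ≠ 1/12
b·A²c: 6755301/65493608·247/540 = 9757657/206821920 ≠ 1/24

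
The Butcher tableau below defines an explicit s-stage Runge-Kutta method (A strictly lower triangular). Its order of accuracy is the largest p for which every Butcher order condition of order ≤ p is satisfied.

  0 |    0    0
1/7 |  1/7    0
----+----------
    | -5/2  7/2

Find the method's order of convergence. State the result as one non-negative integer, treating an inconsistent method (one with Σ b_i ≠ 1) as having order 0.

2

b = (-5/2, 7/2)
c = (0, 1/7)
Σ b_i: (-5/2)·1 + 7/2·1 = 1 ✓
b·c: 7/2·1/7 = 1/2 ✓; 2 stages ⇒ order 2.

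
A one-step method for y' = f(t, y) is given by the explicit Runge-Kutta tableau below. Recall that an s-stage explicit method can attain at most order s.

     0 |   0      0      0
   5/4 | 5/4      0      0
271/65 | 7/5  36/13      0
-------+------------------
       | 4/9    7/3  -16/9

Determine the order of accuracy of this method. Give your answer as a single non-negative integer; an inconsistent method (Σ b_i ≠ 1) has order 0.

1

b = (4/9, 7/3, -16/9)
c = (0, 5/4, 271/65)
Ac = (0, 0, 45/13)
Σ b_i: 4/9·1 + 7/3·1 + (-16/9)·1 = 1 ✓
b·c: 7/3·5/4 + (-16/9)·271/65 = -10519/2340 ≠ 1/2 ⇒ order 1.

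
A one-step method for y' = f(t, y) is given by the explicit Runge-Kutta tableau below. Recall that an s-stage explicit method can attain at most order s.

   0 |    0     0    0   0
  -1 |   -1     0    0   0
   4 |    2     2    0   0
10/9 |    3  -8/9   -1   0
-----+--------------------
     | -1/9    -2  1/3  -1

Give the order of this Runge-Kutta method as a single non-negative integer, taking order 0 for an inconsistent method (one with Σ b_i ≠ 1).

0

b = (-1/9, -2, 1/3, -1)
c = (0, -1, 4, 10/9)
Ac = (0, 0, -2, -28/9)
Σ b_i: (-1/9)·1 + (-2)·1 + 1/3·1 + (-1)·1 = -25/9 ≠ 1 ⇒ order 0.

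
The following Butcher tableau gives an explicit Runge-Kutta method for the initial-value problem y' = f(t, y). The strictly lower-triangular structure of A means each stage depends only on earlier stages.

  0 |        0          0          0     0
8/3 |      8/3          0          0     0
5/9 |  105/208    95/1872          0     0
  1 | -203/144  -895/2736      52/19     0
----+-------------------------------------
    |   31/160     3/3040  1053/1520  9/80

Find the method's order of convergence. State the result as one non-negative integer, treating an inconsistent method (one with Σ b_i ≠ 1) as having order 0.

b = (31/160, 3/3040, 1053/1520, 9/80)
c = (0, 8/3, 5/9, 1)
Ac = (0, 0, 95/702, 35/54)
Σ b_i: 31/160·1 + 3/3040·1 + 1053/1520·1 + 9/80·1 = 1 ✓
b·c: 3/3040·8/3 + 1053/1520·5/9 + 9/80·1 = 1/2 ✓
b·c²: 3/3040·64/9 + 1053/1520·25/81 + 9/80·1 = 1/3 ✓
b·Ac: 1053/1520·95/702 + 9/80·35/54 = 1/6 ✓
b·c³: 3/3040·512/27 + 1053/1520·125/729 + 9/80·1 = 1/4 ✓
b·(c∘Ac): 1053/1520·475/6318 + 9/80·35/54 = 1/8 ✓
b·Ac²: 1053/1520·380/1053 + 9/80·(-40/27) = 1/12 ✓
b·A²c: 9/80·10/27 = 1/24 ✓; 4 stages ⇒ order 4.

4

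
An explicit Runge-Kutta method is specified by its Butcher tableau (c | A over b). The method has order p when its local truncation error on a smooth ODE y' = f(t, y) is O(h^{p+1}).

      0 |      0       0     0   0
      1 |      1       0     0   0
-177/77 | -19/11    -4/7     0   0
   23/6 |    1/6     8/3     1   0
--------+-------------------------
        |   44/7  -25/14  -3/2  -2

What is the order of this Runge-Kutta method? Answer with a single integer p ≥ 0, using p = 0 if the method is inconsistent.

1

b = (44/7, -25/14, -3/2, -2)
c = (0, 1, -177/77, 23/6)
Ac = (0, 0, -4/7, 85/231)
Σ b_i: 44/7·1 + (-25/14)·1 + (-3/2)·1 + (-2)·1 = 1 ✓
b·c: (-25/14)·1 + (-3/2)·(-177/77) + (-2)·23/6 = -1387/231 ≠ 1/2 ⇒ order 1.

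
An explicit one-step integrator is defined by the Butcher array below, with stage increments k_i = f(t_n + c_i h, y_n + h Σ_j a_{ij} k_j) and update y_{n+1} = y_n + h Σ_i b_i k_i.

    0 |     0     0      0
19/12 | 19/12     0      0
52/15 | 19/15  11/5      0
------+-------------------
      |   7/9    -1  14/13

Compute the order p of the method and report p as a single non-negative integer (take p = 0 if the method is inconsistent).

b = (7/9, -1, 14/13)
c = (0, 19/12, 52/15)
Ac = (0, 0, 209/60)
Σ b_i: 7/9·1 + (-1)·1 + 14/13·1 = 100/117 ≠ 1 ⇒ order 0.

0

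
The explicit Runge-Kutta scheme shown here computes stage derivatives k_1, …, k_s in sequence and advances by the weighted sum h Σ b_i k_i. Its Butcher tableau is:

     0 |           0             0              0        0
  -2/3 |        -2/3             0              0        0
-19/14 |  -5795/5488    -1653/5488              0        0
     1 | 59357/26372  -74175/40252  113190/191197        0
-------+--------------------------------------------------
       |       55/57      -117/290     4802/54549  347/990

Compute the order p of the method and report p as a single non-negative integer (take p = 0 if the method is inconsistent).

b = (55/57, -117/290, 4802/54549, 347/990)
c = (0, -2/3, -19/14, 1)
Ac = (0, 0, 551/2744, 295/694)
Σ b_i: 55/57·1 + (-117/290)·1 + 4802/54549·1 + 347/990·1 = 1 ✓
b·c: (-117/290)·(-2/3) + 4802/54549·(-19/14) + 347/990·1 = 1/2 ✓
b·c²: (-117/290)·4/9 + 4802/54549·361/196 + 347/990·1 = 1/3 ✓
b·Ac: 4802/54549·551/2744 + 347/990·295/694 = 1/6 ✓
b·c³: (-117/290)·(-8/27) + 4802/54549·(-6859/2744) + 347/990·1 = 1/4 ✓
b·(c∘Ac): 4802/54549·(-10469/38416) + 347/990·295/694 = 1/8 ✓
b·Ac²: 4802/54549·(-551/4116) + 347/990·565/2082 = 1/12 ✓
b·A²c: 347/990·165/1388 = 1/24 ✓; 4 stages ⇒ order 4.

4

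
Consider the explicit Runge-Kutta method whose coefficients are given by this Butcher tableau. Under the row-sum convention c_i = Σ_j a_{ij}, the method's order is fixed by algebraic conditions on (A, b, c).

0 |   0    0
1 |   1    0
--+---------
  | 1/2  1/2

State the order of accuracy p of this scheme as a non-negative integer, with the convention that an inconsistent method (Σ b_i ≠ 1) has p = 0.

b = (1/2, 1/2)
c = (0, 1)
Σ b_i: 1/2·1 + 1/2·1 = 1 ✓
b·c: 1/2·1 = 1/2 ✓; 2 stages ⇒ order 2.

2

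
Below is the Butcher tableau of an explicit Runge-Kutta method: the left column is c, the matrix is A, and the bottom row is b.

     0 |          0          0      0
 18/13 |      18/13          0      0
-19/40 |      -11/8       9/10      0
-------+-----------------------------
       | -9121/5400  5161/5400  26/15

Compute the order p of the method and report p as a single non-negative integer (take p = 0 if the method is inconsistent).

b = (-9121/5400, 5161/5400, 26/15)
c = (0, 18/13, -19/40)
Ac = (0, 0, 81/65)
Σ b_i: (-9121/5400)·1 + 5161/5400·1 + 26/15·1 = 1 ✓
b·c: 5161/5400·18/13 + 26/15·(-19/40) = 1/2 ✓
b·c²: 5161/5400·324/169 + 26/15·361/1600 = 346849/156000 ≠ 1/3 ⇒ order 2.
b·Ac: 26/15·81/65 = 54/25 ≠ 1/6

2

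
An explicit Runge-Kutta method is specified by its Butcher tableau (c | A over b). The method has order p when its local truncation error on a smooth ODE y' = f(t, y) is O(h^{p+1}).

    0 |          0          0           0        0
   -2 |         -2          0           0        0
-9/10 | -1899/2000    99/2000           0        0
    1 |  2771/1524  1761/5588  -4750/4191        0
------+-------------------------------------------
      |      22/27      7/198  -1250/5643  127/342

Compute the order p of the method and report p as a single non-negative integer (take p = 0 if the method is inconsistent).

4

b = (22/27, 7/198, -1250/5643, 127/342)
c = (0, -2, -9/10, 1)
Ac = (0, 0, -99/1000, 99/254)
Σ b_i: 22/27·1 + 7/198·1 + (-1250/5643)·1 + 127/342·1 = 1 ✓
b·c: 7/198·(-2) + (-1250/5643)·(-9/10) + 127/342·1 = 1/2 ✓
b·c²: 7/198·4 + (-1250/5643)·81/100 + 127/342·1 = 1/3 ✓
b·Ac: (-1250/5643)·(-99/1000) + 127/342·99/254 = 1/6 ✓
b·c³: 7/198·(-8) + (-1250/5643)·(-729/1000) + 127/342·1 = 1/4 ✓
b·(c∘Ac): (-1250/5643)·891/10000 + 127/342·99/254 = 1/8 ✓
b·Ac²: (-1250/5643)·99/500 + 127/342·87/254 = 1/12 ✓
b·A²c: 127/342·57/508 = 1/24 ✓; 4 stages ⇒ order 4.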